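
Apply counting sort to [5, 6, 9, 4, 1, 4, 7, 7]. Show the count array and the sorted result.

Count array: [0, 1, 0, 0, 2, 1, 1, 2, 0, 1]
(count[i] = number of elements equal to i)
Cumulative count: [0, 1, 1, 1, 3, 4, 5, 7, 7, 8]
Sorted: [1, 4, 4, 5, 6, 7, 7, 9]


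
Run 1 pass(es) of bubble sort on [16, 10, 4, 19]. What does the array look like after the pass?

After pass 1: [10, 4, 16, 19] (2 swaps)
Total swaps: 2


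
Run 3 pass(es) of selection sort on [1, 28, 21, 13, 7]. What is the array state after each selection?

Pass 1: Select minimum 1 at index 0, swap -> [1, 28, 21, 13, 7]
Pass 2: Select minimum 7 at index 4, swap -> [1, 7, 21, 13, 28]
Pass 3: Select minimum 13 at index 3, swap -> [1, 7, 13, 21, 28]


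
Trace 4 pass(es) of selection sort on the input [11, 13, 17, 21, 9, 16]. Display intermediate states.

Pass 1: Select minimum 9 at index 4, swap -> [9, 13, 17, 21, 11, 16]
Pass 2: Select minimum 11 at index 4, swap -> [9, 11, 17, 21, 13, 16]
Pass 3: Select minimum 13 at index 4, swap -> [9, 11, 13, 21, 17, 16]
Pass 4: Select minimum 16 at index 5, swap -> [9, 11, 13, 16, 17, 21]


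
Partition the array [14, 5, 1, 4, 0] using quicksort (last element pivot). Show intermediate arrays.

Partition 1: pivot=0 at index 0 -> [0, 5, 1, 4, 14]
Partition 2: pivot=14 at index 4 -> [0, 5, 1, 4, 14]
Partition 3: pivot=4 at index 2 -> [0, 1, 4, 5, 14]


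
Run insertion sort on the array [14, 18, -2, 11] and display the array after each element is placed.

First element 14 is already 'sorted'
Insert 18: shifted 0 elements -> [14, 18, -2, 11]
Insert -2: shifted 2 elements -> [-2, 14, 18, 11]
Insert 11: shifted 2 elements -> [-2, 11, 14, 18]


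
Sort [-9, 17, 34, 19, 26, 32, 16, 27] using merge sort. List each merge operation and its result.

Divide and conquer:
  Merge [-9] + [17] -> [-9, 17]
  Merge [34] + [19] -> [19, 34]
  Merge [-9, 17] + [19, 34] -> [-9, 17, 19, 34]
  Merge [26] + [32] -> [26, 32]
  Merge [16] + [27] -> [16, 27]
  Merge [26, 32] + [16, 27] -> [16, 26, 27, 32]
  Merge [-9, 17, 19, 34] + [16, 26, 27, 32] -> [-9, 16, 17, 19, 26, 27, 32, 34]


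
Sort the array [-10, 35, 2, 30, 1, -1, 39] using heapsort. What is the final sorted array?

Build heap: [39, 35, 2, 30, 1, -1, -10]
Extract 39: [35, 30, 2, -10, 1, -1, 39]
Extract 35: [30, 1, 2, -10, -1, 35, 39]
Extract 30: [2, 1, -1, -10, 30, 35, 39]
Extract 2: [1, -10, -1, 2, 30, 35, 39]
Extract 1: [-1, -10, 1, 2, 30, 35, 39]
Extract -1: [-10, -1, 1, 2, 30, 35, 39]


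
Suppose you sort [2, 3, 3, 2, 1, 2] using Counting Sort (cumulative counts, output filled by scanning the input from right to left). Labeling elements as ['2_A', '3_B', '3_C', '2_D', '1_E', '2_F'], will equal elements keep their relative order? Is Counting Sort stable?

Trace Counting Sort on the labeled array (the key is the number; the letter only tracks identity):
  Counts for values 0..3: [0, 1, 3, 2]
  Cumulative counts: [0, 1, 4, 6]
  Scan right to left: place 2_F at output index 3
  Scan right to left: place 1_E at output index 0
  Scan right to left: place 2_D at output index 2
  Scan right to left: place 3_C at output index 5
  Scan right to left: place 3_B at output index 4
  Scan right to left: place 2_A at output index 1
  Output: [1_E, 2_A, 2_D, 2_F, 3_B, 3_C]
Equal keys:
  value 2: originally 2_A, 2_D, 2_F; after sorting 2_A, 2_D, 2_F -> order preserved
  value 3: originally 3_B, 3_C; after sorting 3_B, 3_C -> order preserved
All equal keys kept their original relative order. Counting Sort is stable: scanning the input right to left with decreasing cumulative counts places later duplicates at later output positions.
Answer: Stable


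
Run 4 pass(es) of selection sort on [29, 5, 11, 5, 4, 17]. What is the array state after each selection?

Pass 1: Select minimum 4 at index 4, swap -> [4, 5, 11, 5, 29, 17]
Pass 2: Select minimum 5 at index 1, swap -> [4, 5, 11, 5, 29, 17]
Pass 3: Select minimum 5 at index 3, swap -> [4, 5, 5, 11, 29, 17]
Pass 4: Select minimum 11 at index 3, swap -> [4, 5, 5, 11, 29, 17]


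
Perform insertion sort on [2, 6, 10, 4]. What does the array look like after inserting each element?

First element 2 is already 'sorted'
Insert 6: shifted 0 elements -> [2, 6, 10, 4]
Insert 10: shifted 0 elements -> [2, 6, 10, 4]
Insert 4: shifted 2 elements -> [2, 4, 6, 10]


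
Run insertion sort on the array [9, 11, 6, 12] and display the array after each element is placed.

First element 9 is already 'sorted'
Insert 11: shifted 0 elements -> [9, 11, 6, 12]
Insert 6: shifted 2 elements -> [6, 9, 11, 12]
Insert 12: shifted 0 elements -> [6, 9, 11, 12]


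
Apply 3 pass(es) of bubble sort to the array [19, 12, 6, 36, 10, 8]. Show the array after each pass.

After pass 1: [12, 6, 19, 10, 8, 36] (4 swaps)
After pass 2: [6, 12, 10, 8, 19, 36] (3 swaps)
After pass 3: [6, 10, 8, 12, 19, 36] (2 swaps)
Total swaps: 9


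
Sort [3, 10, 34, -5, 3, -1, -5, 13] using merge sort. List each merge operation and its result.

Divide and conquer:
  Merge [3] + [10] -> [3, 10]
  Merge [34] + [-5] -> [-5, 34]
  Merge [3, 10] + [-5, 34] -> [-5, 3, 10, 34]
  Merge [3] + [-1] -> [-1, 3]
  Merge [-5] + [13] -> [-5, 13]
  Merge [-1, 3] + [-5, 13] -> [-5, -1, 3, 13]
  Merge [-5, 3, 10, 34] + [-5, -1, 3, 13] -> [-5, -5, -1, 3, 3, 10, 13, 34]


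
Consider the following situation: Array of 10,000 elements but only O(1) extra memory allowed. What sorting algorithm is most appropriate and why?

Best choice: Heapsort
Reason: Heapsort rearranges the array in place using O(1) auxiliary space and still guarantees O(n log n) time; quicksort partitions in place but needs Theta(log n) stack space for recursion (O(n) in the worst case), and mergesort requires O(n) auxiliary space


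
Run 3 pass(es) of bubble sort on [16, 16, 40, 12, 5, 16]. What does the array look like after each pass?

After pass 1: [16, 16, 12, 5, 16, 40] (3 swaps)
After pass 2: [16, 12, 5, 16, 16, 40] (2 swaps)
After pass 3: [12, 5, 16, 16, 16, 40] (2 swaps)
Total swaps: 7


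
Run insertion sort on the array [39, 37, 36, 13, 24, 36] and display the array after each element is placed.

First element 39 is already 'sorted'
Insert 37: shifted 1 elements -> [37, 39, 36, 13, 24, 36]
Insert 36: shifted 2 elements -> [36, 37, 39, 13, 24, 36]
Insert 13: shifted 3 elements -> [13, 36, 37, 39, 24, 36]
Insert 24: shifted 3 elements -> [13, 24, 36, 37, 39, 36]
Insert 36: shifted 2 elements -> [13, 24, 36, 36, 37, 39]


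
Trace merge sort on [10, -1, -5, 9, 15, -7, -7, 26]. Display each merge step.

Divide and conquer:
  Merge [10] + [-1] -> [-1, 10]
  Merge [-5] + [9] -> [-5, 9]
  Merge [-1, 10] + [-5, 9] -> [-5, -1, 9, 10]
  Merge [15] + [-7] -> [-7, 15]
  Merge [-7] + [26] -> [-7, 26]
  Merge [-7, 15] + [-7, 26] -> [-7, -7, 15, 26]
  Merge [-5, -1, 9, 10] + [-7, -7, 15, 26] -> [-7, -7, -5, -1, 9, 10, 15, 26]


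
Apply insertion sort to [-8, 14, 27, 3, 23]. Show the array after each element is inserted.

First element -8 is already 'sorted'
Insert 14: shifted 0 elements -> [-8, 14, 27, 3, 23]
Insert 27: shifted 0 elements -> [-8, 14, 27, 3, 23]
Insert 3: shifted 2 elements -> [-8, 3, 14, 27, 23]
Insert 23: shifted 1 elements -> [-8, 3, 14, 23, 27]


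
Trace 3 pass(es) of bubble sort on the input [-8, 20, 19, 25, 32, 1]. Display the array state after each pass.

After pass 1: [-8, 19, 20, 25, 1, 32] (2 swaps)
After pass 2: [-8, 19, 20, 1, 25, 32] (1 swaps)
After pass 3: [-8, 19, 1, 20, 25, 32] (1 swaps)
Total swaps: 4


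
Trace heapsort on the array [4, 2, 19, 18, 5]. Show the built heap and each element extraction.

Build heap: [19, 18, 4, 2, 5]
Extract 19: [18, 5, 4, 2, 19]
Extract 18: [5, 2, 4, 18, 19]
Extract 5: [4, 2, 5, 18, 19]
Extract 4: [2, 4, 5, 18, 19]


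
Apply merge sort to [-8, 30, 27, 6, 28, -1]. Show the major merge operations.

Divide and conquer:
  Merge [30] + [27] -> [27, 30]
  Merge [-8] + [27, 30] -> [-8, 27, 30]
  Merge [28] + [-1] -> [-1, 28]
  Merge [6] + [-1, 28] -> [-1, 6, 28]
  Merge [-8, 27, 30] + [-1, 6, 28] -> [-8, -1, 6, 27, 28, 30]


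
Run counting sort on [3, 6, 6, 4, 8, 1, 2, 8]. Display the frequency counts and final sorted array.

Count array: [0, 1, 1, 1, 1, 0, 2, 0, 2]
(count[i] = number of elements equal to i)
Cumulative count: [0, 1, 2, 3, 4, 4, 6, 6, 8]
Sorted: [1, 2, 3, 4, 6, 6, 8, 8]


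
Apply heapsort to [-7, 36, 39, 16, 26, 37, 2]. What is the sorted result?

Build heap: [39, 36, 37, 16, 26, -7, 2]
Extract 39: [37, 36, 2, 16, 26, -7, 39]
Extract 37: [36, 26, 2, 16, -7, 37, 39]
Extract 36: [26, 16, 2, -7, 36, 37, 39]
Extract 26: [16, -7, 2, 26, 36, 37, 39]
Extract 16: [2, -7, 16, 26, 36, 37, 39]
Extract 2: [-7, 2, 16, 26, 36, 37, 39]


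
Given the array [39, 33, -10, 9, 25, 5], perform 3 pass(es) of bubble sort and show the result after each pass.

After pass 1: [33, -10, 9, 25, 5, 39] (5 swaps)
After pass 2: [-10, 9, 25, 5, 33, 39] (4 swaps)
After pass 3: [-10, 9, 5, 25, 33, 39] (1 swaps)
Total swaps: 10


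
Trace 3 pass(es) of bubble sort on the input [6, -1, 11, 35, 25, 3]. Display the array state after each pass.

After pass 1: [-1, 6, 11, 25, 3, 35] (3 swaps)
After pass 2: [-1, 6, 11, 3, 25, 35] (1 swaps)
After pass 3: [-1, 6, 3, 11, 25, 35] (1 swaps)
Total swaps: 5


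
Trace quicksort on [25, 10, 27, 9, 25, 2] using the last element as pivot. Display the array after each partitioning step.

Partition 1: pivot=2 at index 0 -> [2, 10, 27, 9, 25, 25]
Partition 2: pivot=25 at index 4 -> [2, 10, 9, 25, 25, 27]
Partition 3: pivot=25 at index 3 -> [2, 10, 9, 25, 25, 27]
Partition 4: pivot=9 at index 1 -> [2, 9, 10, 25, 25, 27]


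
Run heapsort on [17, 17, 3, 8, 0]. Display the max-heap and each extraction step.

Build heap: [17, 17, 3, 8, 0]
Extract 17: [17, 8, 3, 0, 17]
Extract 17: [8, 0, 3, 17, 17]
Extract 8: [3, 0, 8, 17, 17]
Extract 3: [0, 3, 8, 17, 17]


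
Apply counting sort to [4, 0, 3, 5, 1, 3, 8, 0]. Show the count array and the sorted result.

Count array: [2, 1, 0, 2, 1, 1, 0, 0, 1]
(count[i] = number of elements equal to i)
Cumulative count: [2, 3, 3, 5, 6, 7, 7, 7, 8]
Sorted: [0, 0, 1, 3, 3, 4, 5, 8]


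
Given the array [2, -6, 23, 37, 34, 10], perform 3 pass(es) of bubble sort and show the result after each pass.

After pass 1: [-6, 2, 23, 34, 10, 37] (3 swaps)
After pass 2: [-6, 2, 23, 10, 34, 37] (1 swaps)
After pass 3: [-6, 2, 10, 23, 34, 37] (1 swaps)
Total swaps: 5


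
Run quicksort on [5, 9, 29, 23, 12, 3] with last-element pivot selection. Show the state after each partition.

Partition 1: pivot=3 at index 0 -> [3, 9, 29, 23, 12, 5]
Partition 2: pivot=5 at index 1 -> [3, 5, 29, 23, 12, 9]
Partition 3: pivot=9 at index 2 -> [3, 5, 9, 23, 12, 29]
Partition 4: pivot=29 at index 5 -> [3, 5, 9, 23, 12, 29]
Partition 5: pivot=12 at index 3 -> [3, 5, 9, 12, 23, 29]


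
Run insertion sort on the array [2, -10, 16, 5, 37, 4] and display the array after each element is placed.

First element 2 is already 'sorted'
Insert -10: shifted 1 elements -> [-10, 2, 16, 5, 37, 4]
Insert 16: shifted 0 elements -> [-10, 2, 16, 5, 37, 4]
Insert 5: shifted 1 elements -> [-10, 2, 5, 16, 37, 4]
Insert 37: shifted 0 elements -> [-10, 2, 5, 16, 37, 4]
Insert 4: shifted 3 elements -> [-10, 2, 4, 5, 16, 37]


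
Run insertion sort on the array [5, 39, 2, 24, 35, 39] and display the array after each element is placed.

First element 5 is already 'sorted'
Insert 39: shifted 0 elements -> [5, 39, 2, 24, 35, 39]
Insert 2: shifted 2 elements -> [2, 5, 39, 24, 35, 39]
Insert 24: shifted 1 elements -> [2, 5, 24, 39, 35, 39]
Insert 35: shifted 1 elements -> [2, 5, 24, 35, 39, 39]
Insert 39: shifted 0 elements -> [2, 5, 24, 35, 39, 39]


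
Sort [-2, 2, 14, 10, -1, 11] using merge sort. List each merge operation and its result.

Divide and conquer:
  Merge [2] + [14] -> [2, 14]
  Merge [-2] + [2, 14] -> [-2, 2, 14]
  Merge [-1] + [11] -> [-1, 11]
  Merge [10] + [-1, 11] -> [-1, 10, 11]
  Merge [-2, 2, 14] + [-1, 10, 11] -> [-2, -1, 2, 10, 11, 14]


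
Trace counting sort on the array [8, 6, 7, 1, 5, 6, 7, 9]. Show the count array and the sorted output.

Count array: [0, 1, 0, 0, 0, 1, 2, 2, 1, 1]
(count[i] = number of elements equal to i)
Cumulative count: [0, 1, 1, 1, 1, 2, 4, 6, 7, 8]
Sorted: [1, 5, 6, 6, 7, 7, 8, 9]


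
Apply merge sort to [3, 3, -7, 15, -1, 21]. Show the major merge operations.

Divide and conquer:
  Merge [3] + [-7] -> [-7, 3]
  Merge [3] + [-7, 3] -> [-7, 3, 3]
  Merge [-1] + [21] -> [-1, 21]
  Merge [15] + [-1, 21] -> [-1, 15, 21]
  Merge [-7, 3, 3] + [-1, 15, 21] -> [-7, -1, 3, 3, 15, 21]


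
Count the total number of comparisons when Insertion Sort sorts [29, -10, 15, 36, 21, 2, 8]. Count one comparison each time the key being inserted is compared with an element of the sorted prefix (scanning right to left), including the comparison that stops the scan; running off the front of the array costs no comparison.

Insert -10: 29 > -10 (shift), reached front = 1 comparison(s) -> [-10, 29, 15, 36, 21, 2, 8]
Insert 15: 29 > 15 (shift), -10 <= 15 (stop) = 2 comparison(s) -> [-10, 15, 29, 36, 21, 2, 8]
Insert 36: 29 <= 36 (stop) = 1 comparison(s) -> [-10, 15, 29, 36, 21, 2, 8]
Insert 21: 36 > 21 (shift), 29 > 21 (shift), 15 <= 21 (stop) = 3 comparison(s) -> [-10, 15, 21, 29, 36, 2, 8]
Insert 2: 36 > 2 (shift), 29 > 2 (shift), 21 > 2 (shift), 15 > 2 (shift), -10 <= 2 (stop) = 5 comparison(s) -> [-10, 2, 15, 21, 29, 36, 8]
Insert 8: 36 > 8 (shift), 29 > 8 (shift), 21 > 8 (shift), 15 > 8 (shift), 2 <= 8 (stop) = 5 comparison(s) -> [-10, 2, 8, 15, 21, 29, 36]
Total comparisons: 1 + 2 + 1 + 3 + 5 + 5 = 17


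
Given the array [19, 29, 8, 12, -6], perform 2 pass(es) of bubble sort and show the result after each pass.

After pass 1: [19, 8, 12, -6, 29] (3 swaps)
After pass 2: [8, 12, -6, 19, 29] (3 swaps)
Total swaps: 6


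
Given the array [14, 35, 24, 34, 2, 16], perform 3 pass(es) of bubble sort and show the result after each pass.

After pass 1: [14, 24, 34, 2, 16, 35] (4 swaps)
After pass 2: [14, 24, 2, 16, 34, 35] (2 swaps)
After pass 3: [14, 2, 16, 24, 34, 35] (2 swaps)
Total swaps: 8


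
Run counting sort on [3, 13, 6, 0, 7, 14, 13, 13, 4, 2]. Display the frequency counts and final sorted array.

Count array: [1, 0, 1, 1, 1, 0, 1, 1, 0, 0, 0, 0, 0, 3, 1]
(count[i] = number of elements equal to i)
Cumulative count: [1, 1, 2, 3, 4, 4, 5, 6, 6, 6, 6, 6, 6, 9, 10]
Sorted: [0, 2, 3, 4, 6, 7, 13, 13, 13, 14]


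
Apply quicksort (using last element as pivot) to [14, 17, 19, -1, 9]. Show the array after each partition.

Partition 1: pivot=9 at index 1 -> [-1, 9, 19, 14, 17]
Partition 2: pivot=17 at index 3 -> [-1, 9, 14, 17, 19]


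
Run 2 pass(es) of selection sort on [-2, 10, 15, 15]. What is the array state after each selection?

Pass 1: Select minimum -2 at index 0, swap -> [-2, 10, 15, 15]
Pass 2: Select minimum 10 at index 1, swap -> [-2, 10, 15, 15]


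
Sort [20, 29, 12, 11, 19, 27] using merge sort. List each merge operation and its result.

Divide and conquer:
  Merge [29] + [12] -> [12, 29]
  Merge [20] + [12, 29] -> [12, 20, 29]
  Merge [19] + [27] -> [19, 27]
  Merge [11] + [19, 27] -> [11, 19, 27]
  Merge [12, 20, 29] + [11, 19, 27] -> [11, 12, 19, 20, 27, 29]


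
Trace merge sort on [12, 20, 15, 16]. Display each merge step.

Divide and conquer:
  Merge [12] + [20] -> [12, 20]
  Merge [15] + [16] -> [15, 16]
  Merge [12, 20] + [15, 16] -> [12, 15, 16, 20]


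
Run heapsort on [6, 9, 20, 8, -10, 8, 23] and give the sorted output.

Build heap: [23, 9, 20, 8, -10, 8, 6]
Extract 23: [20, 9, 8, 8, -10, 6, 23]
Extract 20: [9, 8, 8, 6, -10, 20, 23]
Extract 9: [8, 6, 8, -10, 9, 20, 23]
Extract 8: [8, 6, -10, 8, 9, 20, 23]
Extract 8: [6, -10, 8, 8, 9, 20, 23]
Extract 6: [-10, 6, 8, 8, 9, 20, 23]


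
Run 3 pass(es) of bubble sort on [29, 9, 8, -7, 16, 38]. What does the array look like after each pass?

After pass 1: [9, 8, -7, 16, 29, 38] (4 swaps)
After pass 2: [8, -7, 9, 16, 29, 38] (2 swaps)
After pass 3: [-7, 8, 9, 16, 29, 38] (1 swaps)
Total swaps: 7


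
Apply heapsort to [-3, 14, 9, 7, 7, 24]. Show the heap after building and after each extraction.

Build heap: [24, 14, 9, 7, 7, -3]
Extract 24: [14, 7, 9, -3, 7, 24]
Extract 14: [9, 7, 7, -3, 14, 24]
Extract 9: [7, -3, 7, 9, 14, 24]
Extract 7: [7, -3, 7, 9, 14, 24]
Extract 7: [-3, 7, 7, 9, 14, 24]


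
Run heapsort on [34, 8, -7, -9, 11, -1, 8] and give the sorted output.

Build heap: [34, 11, 8, -9, 8, -1, -7]
Extract 34: [11, 8, 8, -9, -7, -1, 34]
Extract 11: [8, -1, 8, -9, -7, 11, 34]
Extract 8: [8, -1, -7, -9, 8, 11, 34]
Extract 8: [-1, -9, -7, 8, 8, 11, 34]
Extract -1: [-7, -9, -1, 8, 8, 11, 34]
Extract -7: [-9, -7, -1, 8, 8, 11, 34]


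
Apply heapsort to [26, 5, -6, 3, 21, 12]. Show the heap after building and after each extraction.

Build heap: [26, 21, 12, 3, 5, -6]
Extract 26: [21, 5, 12, 3, -6, 26]
Extract 21: [12, 5, -6, 3, 21, 26]
Extract 12: [5, 3, -6, 12, 21, 26]
Extract 5: [3, -6, 5, 12, 21, 26]
Extract 3: [-6, 3, 5, 12, 21, 26]


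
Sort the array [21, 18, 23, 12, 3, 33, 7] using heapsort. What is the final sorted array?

Build heap: [33, 18, 23, 12, 3, 21, 7]
Extract 33: [23, 18, 21, 12, 3, 7, 33]
Extract 23: [21, 18, 7, 12, 3, 23, 33]
Extract 21: [18, 12, 7, 3, 21, 23, 33]
Extract 18: [12, 3, 7, 18, 21, 23, 33]
Extract 12: [7, 3, 12, 18, 21, 23, 33]
Extract 7: [3, 7, 12, 18, 21, 23, 33]


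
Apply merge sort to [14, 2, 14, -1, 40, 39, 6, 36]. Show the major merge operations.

Divide and conquer:
  Merge [14] + [2] -> [2, 14]
  Merge [14] + [-1] -> [-1, 14]
  Merge [2, 14] + [-1, 14] -> [-1, 2, 14, 14]
  Merge [40] + [39] -> [39, 40]
  Merge [6] + [36] -> [6, 36]
  Merge [39, 40] + [6, 36] -> [6, 36, 39, 40]
  Merge [-1, 2, 14, 14] + [6, 36, 39, 40] -> [-1, 2, 6, 14, 14, 36, 39, 40]


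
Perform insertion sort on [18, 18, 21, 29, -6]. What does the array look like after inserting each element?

First element 18 is already 'sorted'
Insert 18: shifted 0 elements -> [18, 18, 21, 29, -6]
Insert 21: shifted 0 elements -> [18, 18, 21, 29, -6]
Insert 29: shifted 0 elements -> [18, 18, 21, 29, -6]
Insert -6: shifted 4 elements -> [-6, 18, 18, 21, 29]


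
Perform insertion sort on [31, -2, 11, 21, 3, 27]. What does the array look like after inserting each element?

First element 31 is already 'sorted'
Insert -2: shifted 1 elements -> [-2, 31, 11, 21, 3, 27]
Insert 11: shifted 1 elements -> [-2, 11, 31, 21, 3, 27]
Insert 21: shifted 1 elements -> [-2, 11, 21, 31, 3, 27]
Insert 3: shifted 3 elements -> [-2, 3, 11, 21, 31, 27]
Insert 27: shifted 1 elements -> [-2, 3, 11, 21, 27, 31]


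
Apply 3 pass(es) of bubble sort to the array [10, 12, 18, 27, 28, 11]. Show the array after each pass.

After pass 1: [10, 12, 18, 27, 11, 28] (1 swaps)
After pass 2: [10, 12, 18, 11, 27, 28] (1 swaps)
After pass 3: [10, 12, 11, 18, 27, 28] (1 swaps)
Total swaps: 3


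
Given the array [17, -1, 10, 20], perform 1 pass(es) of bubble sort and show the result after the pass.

After pass 1: [-1, 10, 17, 20] (2 swaps)
Total swaps: 2


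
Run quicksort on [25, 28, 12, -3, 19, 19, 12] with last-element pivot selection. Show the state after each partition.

Partition 1: pivot=12 at index 2 -> [12, -3, 12, 28, 19, 19, 25]
Partition 2: pivot=-3 at index 0 -> [-3, 12, 12, 28, 19, 19, 25]
Partition 3: pivot=25 at index 5 -> [-3, 12, 12, 19, 19, 25, 28]
Partition 4: pivot=19 at index 4 -> [-3, 12, 12, 19, 19, 25, 28]


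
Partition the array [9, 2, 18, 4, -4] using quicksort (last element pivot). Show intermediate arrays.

Partition 1: pivot=-4 at index 0 -> [-4, 2, 18, 4, 9]
Partition 2: pivot=9 at index 3 -> [-4, 2, 4, 9, 18]
Partition 3: pivot=4 at index 2 -> [-4, 2, 4, 9, 18]


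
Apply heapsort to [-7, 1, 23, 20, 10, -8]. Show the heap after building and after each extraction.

Build heap: [23, 20, -7, 1, 10, -8]
Extract 23: [20, 10, -7, 1, -8, 23]
Extract 20: [10, 1, -7, -8, 20, 23]
Extract 10: [1, -8, -7, 10, 20, 23]
Extract 1: [-7, -8, 1, 10, 20, 23]
Extract -7: [-8, -7, 1, 10, 20, 23]


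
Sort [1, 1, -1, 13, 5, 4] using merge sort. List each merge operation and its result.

Divide and conquer:
  Merge [1] + [-1] -> [-1, 1]
  Merge [1] + [-1, 1] -> [-1, 1, 1]
  Merge [5] + [4] -> [4, 5]
  Merge [13] + [4, 5] -> [4, 5, 13]
  Merge [-1, 1, 1] + [4, 5, 13] -> [-1, 1, 1, 4, 5, 13]


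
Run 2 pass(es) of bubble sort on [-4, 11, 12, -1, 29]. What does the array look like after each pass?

After pass 1: [-4, 11, -1, 12, 29] (1 swaps)
After pass 2: [-4, -1, 11, 12, 29] (1 swaps)
Total swaps: 2


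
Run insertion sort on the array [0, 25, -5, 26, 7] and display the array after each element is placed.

First element 0 is already 'sorted'
Insert 25: shifted 0 elements -> [0, 25, -5, 26, 7]
Insert -5: shifted 2 elements -> [-5, 0, 25, 26, 7]
Insert 26: shifted 0 elements -> [-5, 0, 25, 26, 7]
Insert 7: shifted 2 elements -> [-5, 0, 7, 25, 26]


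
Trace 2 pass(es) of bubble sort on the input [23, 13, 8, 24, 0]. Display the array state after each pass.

After pass 1: [13, 8, 23, 0, 24] (3 swaps)
After pass 2: [8, 13, 0, 23, 24] (2 swaps)
Total swaps: 5


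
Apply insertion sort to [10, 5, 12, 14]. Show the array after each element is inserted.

First element 10 is already 'sorted'
Insert 5: shifted 1 elements -> [5, 10, 12, 14]
Insert 12: shifted 0 elements -> [5, 10, 12, 14]
Insert 14: shifted 0 elements -> [5, 10, 12, 14]


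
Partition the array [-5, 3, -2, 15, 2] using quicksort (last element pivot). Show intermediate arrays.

Partition 1: pivot=2 at index 2 -> [-5, -2, 2, 15, 3]
Partition 2: pivot=-2 at index 1 -> [-5, -2, 2, 15, 3]
Partition 3: pivot=3 at index 3 -> [-5, -2, 2, 3, 15]


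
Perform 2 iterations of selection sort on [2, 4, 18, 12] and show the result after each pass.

Pass 1: Select minimum 2 at index 0, swap -> [2, 4, 18, 12]
Pass 2: Select minimum 4 at index 1, swap -> [2, 4, 18, 12]


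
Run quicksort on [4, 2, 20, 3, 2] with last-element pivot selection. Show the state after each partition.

Partition 1: pivot=2 at index 1 -> [2, 2, 20, 3, 4]
Partition 2: pivot=4 at index 3 -> [2, 2, 3, 4, 20]


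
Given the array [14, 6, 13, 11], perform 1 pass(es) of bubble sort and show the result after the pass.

After pass 1: [6, 13, 11, 14] (3 swaps)
Total swaps: 3


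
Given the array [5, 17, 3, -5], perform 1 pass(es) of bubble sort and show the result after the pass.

After pass 1: [5, 3, -5, 17] (2 swaps)
Total swaps: 2


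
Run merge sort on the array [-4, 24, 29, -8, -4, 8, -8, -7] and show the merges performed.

Divide and conquer:
  Merge [-4] + [24] -> [-4, 24]
  Merge [29] + [-8] -> [-8, 29]
  Merge [-4, 24] + [-8, 29] -> [-8, -4, 24, 29]
  Merge [-4] + [8] -> [-4, 8]
  Merge [-8] + [-7] -> [-8, -7]
  Merge [-4, 8] + [-8, -7] -> [-8, -7, -4, 8]
  Merge [-8, -4, 24, 29] + [-8, -7, -4, 8] -> [-8, -8, -7, -4, -4, 8, 24, 29]


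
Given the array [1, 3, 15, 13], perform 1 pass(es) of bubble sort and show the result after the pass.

After pass 1: [1, 3, 13, 15] (1 swaps)
Total swaps: 1


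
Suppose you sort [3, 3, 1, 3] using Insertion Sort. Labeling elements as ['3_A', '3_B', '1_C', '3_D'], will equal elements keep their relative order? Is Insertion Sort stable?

Trace Insertion Sort on the labeled array (the key is the number; the letter only tracks identity):
  Insert 3_B at index 1: [3_A, 3_B, 1_C, 3_D]
  Insert 1_C at index 0: [1_C, 3_A, 3_B, 3_D]
  Insert 3_D at index 3: [1_C, 3_A, 3_B, 3_D]
Final order: [1_C, 3_A, 3_B, 3_D]
Equal keys:
  value 3: originally 3_A, 3_B, 3_D; after sorting 3_A, 3_B, 3_D -> order preserved
All equal keys kept their original relative order. Insertion Sort is stable: elements are shifted only while they are strictly greater than the key, so a key is inserted after any equal elements already placed.
Answer: Stable


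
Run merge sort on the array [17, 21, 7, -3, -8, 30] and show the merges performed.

Divide and conquer:
  Merge [21] + [7] -> [7, 21]
  Merge [17] + [7, 21] -> [7, 17, 21]
  Merge [-8] + [30] -> [-8, 30]
  Merge [-3] + [-8, 30] -> [-8, -3, 30]
  Merge [7, 17, 21] + [-8, -3, 30] -> [-8, -3, 7, 17, 21, 30]


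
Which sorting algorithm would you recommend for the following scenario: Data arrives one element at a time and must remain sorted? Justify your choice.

Best choice: Insertion sort
Reason: Insertion sort naturally handles online/streaming input by inserting each new element into sorted position


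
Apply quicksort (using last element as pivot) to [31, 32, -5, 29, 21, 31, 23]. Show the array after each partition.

Partition 1: pivot=23 at index 2 -> [-5, 21, 23, 29, 32, 31, 31]
Partition 2: pivot=21 at index 1 -> [-5, 21, 23, 29, 32, 31, 31]
Partition 3: pivot=31 at index 5 -> [-5, 21, 23, 29, 31, 31, 32]
Partition 4: pivot=31 at index 4 -> [-5, 21, 23, 29, 31, 31, 32]


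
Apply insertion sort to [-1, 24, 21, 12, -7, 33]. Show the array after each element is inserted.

First element -1 is already 'sorted'
Insert 24: shifted 0 elements -> [-1, 24, 21, 12, -7, 33]
Insert 21: shifted 1 elements -> [-1, 21, 24, 12, -7, 33]
Insert 12: shifted 2 elements -> [-1, 12, 21, 24, -7, 33]
Insert -7: shifted 4 elements -> [-7, -1, 12, 21, 24, 33]
Insert 33: shifted 0 elements -> [-7, -1, 12, 21, 24, 33]


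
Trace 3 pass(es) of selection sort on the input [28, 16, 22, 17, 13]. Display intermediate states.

Pass 1: Select minimum 13 at index 4, swap -> [13, 16, 22, 17, 28]
Pass 2: Select minimum 16 at index 1, swap -> [13, 16, 22, 17, 28]
Pass 3: Select minimum 17 at index 3, swap -> [13, 16, 17, 22, 28]


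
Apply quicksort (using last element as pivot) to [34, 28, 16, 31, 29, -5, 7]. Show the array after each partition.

Partition 1: pivot=7 at index 1 -> [-5, 7, 16, 31, 29, 34, 28]
Partition 2: pivot=28 at index 3 -> [-5, 7, 16, 28, 29, 34, 31]
Partition 3: pivot=31 at index 5 -> [-5, 7, 16, 28, 29, 31, 34]


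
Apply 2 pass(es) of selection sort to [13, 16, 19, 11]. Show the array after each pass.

Pass 1: Select minimum 11 at index 3, swap -> [11, 16, 19, 13]
Pass 2: Select minimum 13 at index 3, swap -> [11, 13, 19, 16]


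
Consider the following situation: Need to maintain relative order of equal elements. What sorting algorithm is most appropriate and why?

Best choice: Merge sort or Insertion sort
Reason: Both are stable; quicksort and heapsort are not stable


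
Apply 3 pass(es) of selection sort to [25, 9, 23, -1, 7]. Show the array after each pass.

Pass 1: Select minimum -1 at index 3, swap -> [-1, 9, 23, 25, 7]
Pass 2: Select minimum 7 at index 4, swap -> [-1, 7, 23, 25, 9]
Pass 3: Select minimum 9 at index 4, swap -> [-1, 7, 9, 25, 23]


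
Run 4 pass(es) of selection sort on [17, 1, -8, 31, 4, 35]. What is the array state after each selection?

Pass 1: Select minimum -8 at index 2, swap -> [-8, 1, 17, 31, 4, 35]
Pass 2: Select minimum 1 at index 1, swap -> [-8, 1, 17, 31, 4, 35]
Pass 3: Select minimum 4 at index 4, swap -> [-8, 1, 4, 31, 17, 35]
Pass 4: Select minimum 17 at index 4, swap -> [-8, 1, 4, 17, 31, 35]


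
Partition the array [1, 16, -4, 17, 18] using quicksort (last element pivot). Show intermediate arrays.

Partition 1: pivot=18 at index 4 -> [1, 16, -4, 17, 18]
Partition 2: pivot=17 at index 3 -> [1, 16, -4, 17, 18]
Partition 3: pivot=-4 at index 0 -> [-4, 16, 1, 17, 18]
Partition 4: pivot=1 at index 1 -> [-4, 1, 16, 17, 18]


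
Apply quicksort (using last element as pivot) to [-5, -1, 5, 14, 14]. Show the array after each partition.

Partition 1: pivot=14 at index 4 -> [-5, -1, 5, 14, 14]
Partition 2: pivot=14 at index 3 -> [-5, -1, 5, 14, 14]
Partition 3: pivot=5 at index 2 -> [-5, -1, 5, 14, 14]
Partition 4: pivot=-1 at index 1 -> [-5, -1, 5, 14, 14]


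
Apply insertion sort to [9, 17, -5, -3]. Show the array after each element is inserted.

First element 9 is already 'sorted'
Insert 17: shifted 0 elements -> [9, 17, -5, -3]
Insert -5: shifted 2 elements -> [-5, 9, 17, -3]
Insert -3: shifted 2 elements -> [-5, -3, 9, 17]


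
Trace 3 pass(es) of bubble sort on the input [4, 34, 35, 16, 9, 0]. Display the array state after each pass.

After pass 1: [4, 34, 16, 9, 0, 35] (3 swaps)
After pass 2: [4, 16, 9, 0, 34, 35] (3 swaps)
After pass 3: [4, 9, 0, 16, 34, 35] (2 swaps)
Total swaps: 8


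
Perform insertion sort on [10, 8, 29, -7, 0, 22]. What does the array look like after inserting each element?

First element 10 is already 'sorted'
Insert 8: shifted 1 elements -> [8, 10, 29, -7, 0, 22]
Insert 29: shifted 0 elements -> [8, 10, 29, -7, 0, 22]
Insert -7: shifted 3 elements -> [-7, 8, 10, 29, 0, 22]
Insert 0: shifted 3 elements -> [-7, 0, 8, 10, 29, 22]
Insert 22: shifted 1 elements -> [-7, 0, 8, 10, 22, 29]


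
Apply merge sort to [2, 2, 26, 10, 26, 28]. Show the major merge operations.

Divide and conquer:
  Merge [2] + [26] -> [2, 26]
  Merge [2] + [2, 26] -> [2, 2, 26]
  Merge [26] + [28] -> [26, 28]
  Merge [10] + [26, 28] -> [10, 26, 28]
  Merge [2, 2, 26] + [10, 26, 28] -> [2, 2, 10, 26, 26, 28]


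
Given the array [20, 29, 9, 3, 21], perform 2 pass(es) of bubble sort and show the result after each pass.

After pass 1: [20, 9, 3, 21, 29] (3 swaps)
After pass 2: [9, 3, 20, 21, 29] (2 swaps)
Total swaps: 5


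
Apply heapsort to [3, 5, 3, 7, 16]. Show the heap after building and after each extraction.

Build heap: [16, 7, 3, 3, 5]
Extract 16: [7, 5, 3, 3, 16]
Extract 7: [5, 3, 3, 7, 16]
Extract 5: [3, 3, 5, 7, 16]
Extract 3: [3, 3, 5, 7, 16]


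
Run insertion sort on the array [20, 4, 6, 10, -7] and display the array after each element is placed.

First element 20 is already 'sorted'
Insert 4: shifted 1 elements -> [4, 20, 6, 10, -7]
Insert 6: shifted 1 elements -> [4, 6, 20, 10, -7]
Insert 10: shifted 1 elements -> [4, 6, 10, 20, -7]
Insert -7: shifted 4 elements -> [-7, 4, 6, 10, 20]


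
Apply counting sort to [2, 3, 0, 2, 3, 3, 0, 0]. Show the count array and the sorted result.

Count array: [3, 0, 2, 3]
(count[i] = number of elements equal to i)
Cumulative count: [3, 3, 5, 8]
Sorted: [0, 0, 0, 2, 2, 3, 3, 3]


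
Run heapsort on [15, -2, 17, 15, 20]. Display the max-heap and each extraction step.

Build heap: [20, 15, 17, 15, -2]
Extract 20: [17, 15, -2, 15, 20]
Extract 17: [15, 15, -2, 17, 20]
Extract 15: [15, -2, 15, 17, 20]
Extract 15: [-2, 15, 15, 17, 20]


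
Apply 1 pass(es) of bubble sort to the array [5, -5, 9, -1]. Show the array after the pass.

After pass 1: [-5, 5, -1, 9] (2 swaps)
Total swaps: 2


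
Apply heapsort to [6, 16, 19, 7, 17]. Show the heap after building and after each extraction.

Build heap: [19, 17, 6, 7, 16]
Extract 19: [17, 16, 6, 7, 19]
Extract 17: [16, 7, 6, 17, 19]
Extract 16: [7, 6, 16, 17, 19]
Extract 7: [6, 7, 16, 17, 19]


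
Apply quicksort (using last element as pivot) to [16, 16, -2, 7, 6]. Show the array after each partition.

Partition 1: pivot=6 at index 1 -> [-2, 6, 16, 7, 16]
Partition 2: pivot=16 at index 4 -> [-2, 6, 16, 7, 16]
Partition 3: pivot=7 at index 2 -> [-2, 6, 7, 16, 16]


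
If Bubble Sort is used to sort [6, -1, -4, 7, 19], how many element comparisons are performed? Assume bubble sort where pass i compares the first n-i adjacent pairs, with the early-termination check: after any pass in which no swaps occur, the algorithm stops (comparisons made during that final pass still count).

Pass 1: compare adjacent pairs (0,1)..(3,4) = 4 comparison(s), 2 swap(s) -> [-1, -4, 6, 7, 19]
Pass 2: compare adjacent pairs (0,1)..(2,3) = 3 comparison(s), 1 swap(s) -> [-4, -1, 6, 7, 19]
Pass 3: compare adjacent pairs (0,1)..(1,2) = 2 comparison(s), 0 swap(s) -> [-4, -1, 6, 7, 19]
No swaps in this pass, so bubble sort stops here.
Total comparisons: 4 + 3 + 2 = 9


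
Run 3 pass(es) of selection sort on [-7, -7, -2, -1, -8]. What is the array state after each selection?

Pass 1: Select minimum -8 at index 4, swap -> [-8, -7, -2, -1, -7]
Pass 2: Select minimum -7 at index 1, swap -> [-8, -7, -2, -1, -7]
Pass 3: Select minimum -7 at index 4, swap -> [-8, -7, -7, -1, -2]


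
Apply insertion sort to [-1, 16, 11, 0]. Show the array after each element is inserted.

First element -1 is already 'sorted'
Insert 16: shifted 0 elements -> [-1, 16, 11, 0]
Insert 11: shifted 1 elements -> [-1, 11, 16, 0]
Insert 0: shifted 2 elements -> [-1, 0, 11, 16]


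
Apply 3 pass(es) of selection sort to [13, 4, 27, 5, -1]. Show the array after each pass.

Pass 1: Select minimum -1 at index 4, swap -> [-1, 4, 27, 5, 13]
Pass 2: Select minimum 4 at index 1, swap -> [-1, 4, 27, 5, 13]
Pass 3: Select minimum 5 at index 3, swap -> [-1, 4, 5, 27, 13]


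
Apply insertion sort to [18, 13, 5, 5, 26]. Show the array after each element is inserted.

First element 18 is already 'sorted'
Insert 13: shifted 1 elements -> [13, 18, 5, 5, 26]
Insert 5: shifted 2 elements -> [5, 13, 18, 5, 26]
Insert 5: shifted 2 elements -> [5, 5, 13, 18, 26]
Insert 26: shifted 0 elements -> [5, 5, 13, 18, 26]


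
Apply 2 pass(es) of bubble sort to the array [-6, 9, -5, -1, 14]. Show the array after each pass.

After pass 1: [-6, -5, -1, 9, 14] (2 swaps)
After pass 2: [-6, -5, -1, 9, 14] (0 swaps)
Total swaps: 2


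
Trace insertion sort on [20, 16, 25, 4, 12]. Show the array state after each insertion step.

First element 20 is already 'sorted'
Insert 16: shifted 1 elements -> [16, 20, 25, 4, 12]
Insert 25: shifted 0 elements -> [16, 20, 25, 4, 12]
Insert 4: shifted 3 elements -> [4, 16, 20, 25, 12]
Insert 12: shifted 3 elements -> [4, 12, 16, 20, 25]


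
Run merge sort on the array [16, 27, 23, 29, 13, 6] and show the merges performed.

Divide and conquer:
  Merge [27] + [23] -> [23, 27]
  Merge [16] + [23, 27] -> [16, 23, 27]
  Merge [13] + [6] -> [6, 13]
  Merge [29] + [6, 13] -> [6, 13, 29]
  Merge [16, 23, 27] + [6, 13, 29] -> [6, 13, 16, 23, 27, 29]


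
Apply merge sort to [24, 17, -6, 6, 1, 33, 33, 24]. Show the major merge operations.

Divide and conquer:
  Merge [24] + [17] -> [17, 24]
  Merge [-6] + [6] -> [-6, 6]
  Merge [17, 24] + [-6, 6] -> [-6, 6, 17, 24]
  Merge [1] + [33] -> [1, 33]
  Merge [33] + [24] -> [24, 33]
  Merge [1, 33] + [24, 33] -> [1, 24, 33, 33]
  Merge [-6, 6, 17, 24] + [1, 24, 33, 33] -> [-6, 1, 6, 17, 24, 24, 33, 33]


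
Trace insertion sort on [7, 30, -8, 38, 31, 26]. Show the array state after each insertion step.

First element 7 is already 'sorted'
Insert 30: shifted 0 elements -> [7, 30, -8, 38, 31, 26]
Insert -8: shifted 2 elements -> [-8, 7, 30, 38, 31, 26]
Insert 38: shifted 0 elements -> [-8, 7, 30, 38, 31, 26]
Insert 31: shifted 1 elements -> [-8, 7, 30, 31, 38, 26]
Insert 26: shifted 3 elements -> [-8, 7, 26, 30, 31, 38]


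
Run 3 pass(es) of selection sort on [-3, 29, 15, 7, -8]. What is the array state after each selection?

Pass 1: Select minimum -8 at index 4, swap -> [-8, 29, 15, 7, -3]
Pass 2: Select minimum -3 at index 4, swap -> [-8, -3, 15, 7, 29]
Pass 3: Select minimum 7 at index 3, swap -> [-8, -3, 7, 15, 29]


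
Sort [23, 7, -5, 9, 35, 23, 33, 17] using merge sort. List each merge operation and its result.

Divide and conquer:
  Merge [23] + [7] -> [7, 23]
  Merge [-5] + [9] -> [-5, 9]
  Merge [7, 23] + [-5, 9] -> [-5, 7, 9, 23]
  Merge [35] + [23] -> [23, 35]
  Merge [33] + [17] -> [17, 33]
  Merge [23, 35] + [17, 33] -> [17, 23, 33, 35]
  Merge [-5, 7, 9, 23] + [17, 23, 33, 35] -> [-5, 7, 9, 17, 23, 23, 33, 35]


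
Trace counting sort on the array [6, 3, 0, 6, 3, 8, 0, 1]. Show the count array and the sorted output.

Count array: [2, 1, 0, 2, 0, 0, 2, 0, 1]
(count[i] = number of elements equal to i)
Cumulative count: [2, 3, 3, 5, 5, 5, 7, 7, 8]
Sorted: [0, 0, 1, 3, 3, 6, 6, 8]


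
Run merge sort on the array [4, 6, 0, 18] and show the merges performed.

Divide and conquer:
  Merge [4] + [6] -> [4, 6]
  Merge [0] + [18] -> [0, 18]
  Merge [4, 6] + [0, 18] -> [0, 4, 6, 18]


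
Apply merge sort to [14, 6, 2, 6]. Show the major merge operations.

Divide and conquer:
  Merge [14] + [6] -> [6, 14]
  Merge [2] + [6] -> [2, 6]
  Merge [6, 14] + [2, 6] -> [2, 6, 6, 14]


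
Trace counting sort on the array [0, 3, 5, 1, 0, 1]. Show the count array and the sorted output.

Count array: [2, 2, 0, 1, 0, 1]
(count[i] = number of elements equal to i)
Cumulative count: [2, 4, 4, 5, 5, 6]
Sorted: [0, 0, 1, 1, 3, 5]


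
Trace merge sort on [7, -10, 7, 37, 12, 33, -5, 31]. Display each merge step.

Divide and conquer:
  Merge [7] + [-10] -> [-10, 7]
  Merge [7] + [37] -> [7, 37]
  Merge [-10, 7] + [7, 37] -> [-10, 7, 7, 37]
  Merge [12] + [33] -> [12, 33]
  Merge [-5] + [31] -> [-5, 31]
  Merge [12, 33] + [-5, 31] -> [-5, 12, 31, 33]
  Merge [-10, 7, 7, 37] + [-5, 12, 31, 33] -> [-10, -5, 7, 7, 12, 31, 33, 37]


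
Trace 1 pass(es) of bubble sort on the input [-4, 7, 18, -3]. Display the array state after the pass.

After pass 1: [-4, 7, -3, 18] (1 swaps)
Total swaps: 1


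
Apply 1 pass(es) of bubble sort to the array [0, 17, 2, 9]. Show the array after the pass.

After pass 1: [0, 2, 9, 17] (2 swaps)
Total swaps: 2


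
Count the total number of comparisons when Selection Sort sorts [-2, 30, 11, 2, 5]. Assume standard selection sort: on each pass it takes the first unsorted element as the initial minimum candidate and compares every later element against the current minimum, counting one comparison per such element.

Pass 1: scan indices 1..4 for the minimum = 4 comparison(s); min is -2, place at index 0 -> [-2, 30, 11, 2, 5]
Pass 2: scan indices 2..4 for the minimum = 3 comparison(s); min is 2, place at index 1 -> [-2, 2, 11, 30, 5]
Pass 3: scan indices 3..4 for the minimum = 2 comparison(s); min is 5, place at index 2 -> [-2, 2, 5, 30, 11]
Pass 4: scan indices 4..4 for the minimum = 1 comparison(s); min is 11, place at index 3 -> [-2, 2, 5, 11, 30]
Selection sort always scans the whole unsorted suffix, so the count is (n-1) + (n-2) + ... + 1 = n(n-1)/2 = 5*4/2 = 10 regardless of the input order.
Total comparisons: 4 + 3 + 2 + 1 = 10


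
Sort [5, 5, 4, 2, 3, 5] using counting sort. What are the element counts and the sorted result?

Count array: [0, 0, 1, 1, 1, 3]
(count[i] = number of elements equal to i)
Cumulative count: [0, 0, 1, 2, 3, 6]
Sorted: [2, 3, 4, 5, 5, 5]


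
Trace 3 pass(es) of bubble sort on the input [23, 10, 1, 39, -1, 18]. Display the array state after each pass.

After pass 1: [10, 1, 23, -1, 18, 39] (4 swaps)
After pass 2: [1, 10, -1, 18, 23, 39] (3 swaps)
After pass 3: [1, -1, 10, 18, 23, 39] (1 swaps)
Total swaps: 8


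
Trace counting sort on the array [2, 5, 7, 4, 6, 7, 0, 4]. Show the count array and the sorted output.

Count array: [1, 0, 1, 0, 2, 1, 1, 2]
(count[i] = number of elements equal to i)
Cumulative count: [1, 1, 2, 2, 4, 5, 6, 8]
Sorted: [0, 2, 4, 4, 5, 6, 7, 7]


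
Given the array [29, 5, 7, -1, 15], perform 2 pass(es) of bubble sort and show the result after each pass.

After pass 1: [5, 7, -1, 15, 29] (4 swaps)
After pass 2: [5, -1, 7, 15, 29] (1 swaps)
Total swaps: 5


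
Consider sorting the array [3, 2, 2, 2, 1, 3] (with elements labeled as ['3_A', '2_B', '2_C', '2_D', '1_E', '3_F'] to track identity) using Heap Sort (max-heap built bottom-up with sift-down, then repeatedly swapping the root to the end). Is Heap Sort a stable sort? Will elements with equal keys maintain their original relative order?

Trace Heap Sort on the labeled array (the key is the number; the letter only tracks identity):
  Build max-heap: [3_A, 2_B, 3_F, 2_D, 1_E, 2_C]
  Swap root 3_A to index 5, re-heapify first 5 -> [3_F, 2_B, 2_C, 2_D, 1_E, 3_A]
  Swap root 3_F to index 4, re-heapify first 4 -> [2_B, 2_D, 2_C, 1_E, 3_F, 3_A]
  Swap root 2_B to index 3, re-heapify first 3 -> [2_D, 1_E, 2_C, 2_B, 3_F, 3_A]
  Swap root 2_D to index 2, re-heapify first 2 -> [2_C, 1_E, 2_D, 2_B, 3_F, 3_A]
  Swap root 2_C to index 1, re-heapify first 1 -> [1_E, 2_C, 2_D, 2_B, 3_F, 3_A]
Final order: [1_E, 2_C, 2_D, 2_B, 3_F, 3_A]
Equal keys:
  value 2: originally 2_B, 2_C, 2_D; after sorting 2_C, 2_D, 2_B -> order changed
  value 3: originally 3_A, 3_F; after sorting 3_F, 3_A -> order changed
Equal keys were reordered, so Heap Sort is not stable: heap construction and root-to-end swaps move elements without regard to the original order of equal keys. (One such input is enough; an unstable sort may happen to preserve order on other inputs, but it gives no guarantee.)
Answer: Not stable
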